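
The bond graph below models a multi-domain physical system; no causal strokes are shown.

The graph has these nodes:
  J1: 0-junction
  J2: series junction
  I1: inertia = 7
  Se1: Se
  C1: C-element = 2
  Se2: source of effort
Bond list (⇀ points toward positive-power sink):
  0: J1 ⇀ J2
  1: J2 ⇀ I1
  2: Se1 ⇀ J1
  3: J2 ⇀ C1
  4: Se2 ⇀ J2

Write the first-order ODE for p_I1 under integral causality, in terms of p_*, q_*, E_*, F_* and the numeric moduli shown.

bond 2 |J1  (Se1 (Se) sets effort on bond)
bond 4 |J2  (source Se2 imposes e)
bond 0 |J2  (J1: bond 2 brought effort, rest push out)
bond 1 |I1  (prefer integral on I1)
bond 3 |J2  (common-f at J2 fixed by 1)

dp_I1/dt = E_Se1 + E_Se2 - q_C1/2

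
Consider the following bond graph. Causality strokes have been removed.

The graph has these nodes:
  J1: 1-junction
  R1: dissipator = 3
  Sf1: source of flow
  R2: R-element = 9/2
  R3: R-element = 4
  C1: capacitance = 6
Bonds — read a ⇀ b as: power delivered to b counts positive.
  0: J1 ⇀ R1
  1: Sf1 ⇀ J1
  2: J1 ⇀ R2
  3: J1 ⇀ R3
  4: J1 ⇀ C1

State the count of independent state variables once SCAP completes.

1  (C1 all integral)

bond 1 stroke at Sf1  (Sf1: flow source, stroke at near end)
bond 0 stroke at J1  (common-f at J1 fixed by 1)
bond 2 stroke at J1  (common-f at J1 fixed by 1)
bond 3 stroke at J1  (J1: bond 1 brought flow, rest push out)
bond 4 stroke at J1  (J1 flow already set via bond 1)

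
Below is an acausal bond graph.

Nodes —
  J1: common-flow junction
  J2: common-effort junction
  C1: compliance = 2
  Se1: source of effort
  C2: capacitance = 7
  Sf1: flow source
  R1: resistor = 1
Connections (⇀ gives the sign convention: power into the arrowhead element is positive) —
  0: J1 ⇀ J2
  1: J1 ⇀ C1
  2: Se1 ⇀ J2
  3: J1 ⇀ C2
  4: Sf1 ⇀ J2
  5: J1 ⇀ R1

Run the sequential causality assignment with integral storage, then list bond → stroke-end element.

β2 stroke at J2  (source Se1 imposes e)
β4 stroke at Sf1  (Sf1 (Sf) sets flow on bond)
β0 stroke at J1  (J2: bond 2 brought effort, rest push out)
β1 stroke at J1  (C1 outputs effort q/C1)
β3 stroke at J1  (C2 integral (e out))
β5 stroke at R1  (J1: last free bond brings flow in)

#0 stroke at J1
#1 stroke at J1
#2 stroke at J2
#3 stroke at J1
#4 stroke at Sf1
#5 stroke at R1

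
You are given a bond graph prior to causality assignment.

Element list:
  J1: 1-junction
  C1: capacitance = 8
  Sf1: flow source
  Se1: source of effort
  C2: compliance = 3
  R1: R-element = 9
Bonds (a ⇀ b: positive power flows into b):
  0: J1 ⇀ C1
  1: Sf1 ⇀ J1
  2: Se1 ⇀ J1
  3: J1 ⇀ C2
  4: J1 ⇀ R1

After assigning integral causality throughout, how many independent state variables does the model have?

β1 →Sf1  (Sf1: flow source, stroke at near end)
β2 →J1  (Se1 (Se) sets effort on bond)
β0 →J1  (J1: bond 1 brought flow, rest push out)
β3 →J1  (J1: bond 1 brought flow, rest push out)
β4 →J1  (common-f at J1 fixed by 1)

2  (C1, C2 all integral)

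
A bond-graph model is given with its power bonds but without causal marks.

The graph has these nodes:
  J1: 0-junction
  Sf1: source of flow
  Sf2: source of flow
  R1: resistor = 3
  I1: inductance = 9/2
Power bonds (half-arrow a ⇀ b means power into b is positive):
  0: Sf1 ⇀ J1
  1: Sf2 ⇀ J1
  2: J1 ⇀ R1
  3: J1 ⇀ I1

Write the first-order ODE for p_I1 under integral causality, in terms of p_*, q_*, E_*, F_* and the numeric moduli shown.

β0 →Sf1  (Sf1 (Sf) sets flow on bond)
β1 →Sf2  (Sf2 (Sf) sets flow on bond)
β3 →I1  (prefer integral on I1)
β2 →J1  (only one effort-in slot at J1)

dp_I1/dt = 3*F_Sf1 + 3*F_Sf2 - 2*p_I1/3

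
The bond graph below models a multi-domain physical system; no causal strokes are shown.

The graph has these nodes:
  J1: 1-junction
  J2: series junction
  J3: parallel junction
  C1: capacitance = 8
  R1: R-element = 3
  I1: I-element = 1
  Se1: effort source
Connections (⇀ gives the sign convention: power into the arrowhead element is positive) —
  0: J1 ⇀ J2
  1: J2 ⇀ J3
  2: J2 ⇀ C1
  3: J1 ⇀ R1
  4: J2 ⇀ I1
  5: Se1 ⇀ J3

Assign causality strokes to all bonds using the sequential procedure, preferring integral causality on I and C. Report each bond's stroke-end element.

b0 stroke→J2
b1 stroke→J2
b2 stroke→J2
b3 stroke→J1
b4 stroke→I1
b5 stroke→J3

#5 |J3  (Se1 (Se) sets effort on bond)
#1 |J2  (common-e at J3 fixed by 5)
#2 |J2  (C1 outputs effort q/C1)
#4 |I1  (I1: I, integral causality)
#0 |J2  (J2 flow already set via bond 4)
#3 |J1  (J1: bond 0 brought flow, rest push out)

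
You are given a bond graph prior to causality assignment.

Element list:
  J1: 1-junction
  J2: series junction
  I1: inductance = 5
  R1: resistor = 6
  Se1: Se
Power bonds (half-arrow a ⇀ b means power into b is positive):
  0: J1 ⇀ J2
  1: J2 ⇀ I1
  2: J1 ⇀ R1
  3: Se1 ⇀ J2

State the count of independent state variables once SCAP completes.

1  (I1 all integral)

bond 3 stroke at J2  (Se1 (Se) sets effort on bond)
bond 1 stroke at I1  (I1 outputs flow p/I1)
bond 0 stroke at J2  (J2 flow already set via bond 1)
bond 2 stroke at J1  (J1 flow already set via bond 0)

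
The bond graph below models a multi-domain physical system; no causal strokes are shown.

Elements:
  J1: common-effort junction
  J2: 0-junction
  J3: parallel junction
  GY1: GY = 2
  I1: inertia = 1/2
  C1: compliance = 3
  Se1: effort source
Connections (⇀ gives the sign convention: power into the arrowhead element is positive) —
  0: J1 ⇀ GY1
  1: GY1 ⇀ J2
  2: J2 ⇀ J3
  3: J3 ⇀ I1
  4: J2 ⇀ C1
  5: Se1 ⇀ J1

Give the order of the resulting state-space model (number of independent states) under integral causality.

2  (C1, I1 all integral)

β5 stroke at J1  (source Se1 imposes e)
β0 stroke at GY1  (J1: bond 5 brought effort, rest push out)
β1 stroke at GY1  (through GY1, causality inverts; strokes same side of GY1)
β3 stroke at I1  (I1: I, integral causality)
β2 stroke at J3  (J3: last free bond brings effort in)
β4 stroke at J2  (J2 needs exactly one e-in)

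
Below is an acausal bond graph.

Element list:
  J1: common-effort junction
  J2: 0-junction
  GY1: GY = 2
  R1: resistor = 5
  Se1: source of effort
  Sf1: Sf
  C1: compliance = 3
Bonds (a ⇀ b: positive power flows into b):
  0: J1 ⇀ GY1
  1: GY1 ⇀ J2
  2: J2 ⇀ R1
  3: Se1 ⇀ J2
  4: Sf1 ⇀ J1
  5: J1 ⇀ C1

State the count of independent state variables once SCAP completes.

b3 stroke at J2  (source Se1 imposes e)
b4 stroke at Sf1  (Sf1: flow source, stroke at near end)
b1 stroke at GY1  (J2: bond 3 brought effort, rest push out)
b2 stroke at R1  (J2: bond 3 brought effort, rest push out)
b0 stroke at GY1  (GY1: gyrator matches bond 1)
b5 stroke at J1  (J1 needs exactly one e-in)

1  (C1 all integral)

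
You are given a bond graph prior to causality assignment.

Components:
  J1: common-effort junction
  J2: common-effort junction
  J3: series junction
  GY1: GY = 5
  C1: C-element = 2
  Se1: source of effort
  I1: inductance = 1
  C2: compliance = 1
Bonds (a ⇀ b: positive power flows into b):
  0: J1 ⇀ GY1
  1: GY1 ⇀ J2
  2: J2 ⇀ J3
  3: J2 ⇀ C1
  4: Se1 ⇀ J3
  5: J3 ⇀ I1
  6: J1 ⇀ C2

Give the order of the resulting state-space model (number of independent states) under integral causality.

bond 4 stroke at J3  (Se1: effort source, stroke at far end)
bond 3 stroke at J2  (prefer integral on C1)
bond 1 stroke at GY1  (J2 effort already set via bond 3)
bond 2 stroke at J3  (0-jn J2 has e-setter on 3)
bond 5 stroke at I1  (J3 needs exactly one f-in)
bond 0 stroke at GY1  (GY GY1: same side as bond 1)
bond 6 stroke at J1  (only one effort-in slot at J1)

3  (C1, C2, I1 all integral)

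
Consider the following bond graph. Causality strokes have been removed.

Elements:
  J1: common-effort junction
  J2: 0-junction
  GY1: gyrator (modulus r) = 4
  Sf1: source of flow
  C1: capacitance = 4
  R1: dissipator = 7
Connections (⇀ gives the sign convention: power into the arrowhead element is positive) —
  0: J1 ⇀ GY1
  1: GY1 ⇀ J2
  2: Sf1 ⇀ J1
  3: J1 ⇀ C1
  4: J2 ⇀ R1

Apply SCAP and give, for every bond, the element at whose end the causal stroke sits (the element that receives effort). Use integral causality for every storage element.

bond 0 stroke at GY1
bond 1 stroke at GY1
bond 2 stroke at Sf1
bond 3 stroke at J1
bond 4 stroke at J2

β2 stroke→Sf1  (source Sf1 imposes f)
β3 stroke→J1  (C1: C, integral causality)
β0 stroke→GY1  (J1 effort already set via bond 3)
β1 stroke→GY1  (GY1 both-in/both-out from 0)
β4 stroke→J2  (J2 needs exactly one e-in)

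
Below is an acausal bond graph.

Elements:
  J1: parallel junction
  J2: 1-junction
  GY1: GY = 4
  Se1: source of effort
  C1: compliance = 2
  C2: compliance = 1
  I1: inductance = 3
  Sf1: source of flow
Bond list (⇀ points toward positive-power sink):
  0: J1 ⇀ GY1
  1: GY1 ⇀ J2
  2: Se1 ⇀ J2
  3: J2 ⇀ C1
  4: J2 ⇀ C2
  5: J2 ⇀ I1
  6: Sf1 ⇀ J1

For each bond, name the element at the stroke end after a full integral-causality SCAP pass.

β0 →J1
β1 →J2
β2 →J2
β3 →J2
β4 →J2
β5 →I1
β6 →Sf1

bond 2 stroke at J2  (source Se1 imposes e)
bond 6 stroke at Sf1  (source Sf1 imposes f)
bond 0 stroke at J1  (J1 needs exactly one e-in)
bond 1 stroke at J2  (GY1 both-in/both-out from 0)
bond 3 stroke at J2  (C1 integral (e out))
bond 4 stroke at J2  (prefer integral on C2)
bond 5 stroke at I1  (J2 needs exactly one f-in)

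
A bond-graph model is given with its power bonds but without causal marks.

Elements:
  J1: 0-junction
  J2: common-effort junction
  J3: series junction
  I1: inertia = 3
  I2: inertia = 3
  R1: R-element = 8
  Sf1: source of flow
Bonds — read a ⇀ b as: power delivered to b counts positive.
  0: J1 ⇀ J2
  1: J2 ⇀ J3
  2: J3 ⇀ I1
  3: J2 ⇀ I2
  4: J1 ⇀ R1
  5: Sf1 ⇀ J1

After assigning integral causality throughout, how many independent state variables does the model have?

2  (I1, I2 all integral)

b5 stroke at Sf1  (Sf1 (Sf) sets flow on bond)
b2 stroke at I1  (I1: I, integral causality)
b1 stroke at J3  (J3 flow already set via bond 2)
b3 stroke at I2  (I2: I, integral causality)
b0 stroke at J2  (J2: last free bond brings effort in)
b4 stroke at J1  (only one effort-in slot at J1)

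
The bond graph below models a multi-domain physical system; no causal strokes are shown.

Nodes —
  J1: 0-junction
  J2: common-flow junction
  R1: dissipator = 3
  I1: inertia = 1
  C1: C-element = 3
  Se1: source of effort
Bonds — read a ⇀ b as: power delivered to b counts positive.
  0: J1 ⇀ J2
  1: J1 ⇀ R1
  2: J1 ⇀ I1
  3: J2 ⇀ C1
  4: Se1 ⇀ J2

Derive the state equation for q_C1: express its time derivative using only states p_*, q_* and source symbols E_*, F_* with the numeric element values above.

#4 stroke→J2  (source Se1 imposes e)
#2 stroke→I1  (prefer integral on I1)
#3 stroke→J2  (C1: C, integral causality)
#0 stroke→J1  (J2 needs exactly one f-in)
#1 stroke→R1  (J1 effort already set via bond 0)

dq_C1/dt = E_Se1/3 - p_I1 - q_C1/9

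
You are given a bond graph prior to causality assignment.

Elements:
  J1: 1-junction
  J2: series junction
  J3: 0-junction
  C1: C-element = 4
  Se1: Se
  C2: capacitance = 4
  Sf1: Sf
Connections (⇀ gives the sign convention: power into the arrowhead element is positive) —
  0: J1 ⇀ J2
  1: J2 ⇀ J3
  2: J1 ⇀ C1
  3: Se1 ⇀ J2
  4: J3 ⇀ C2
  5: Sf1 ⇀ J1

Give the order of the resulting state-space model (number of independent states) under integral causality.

2  (C1, C2 all integral)

#3 stroke→J2  (source Se1 imposes e)
#5 stroke→Sf1  (Sf1 fixes flow; stroke at Sf1)
#0 stroke→J1  (J1: bond 5 brought flow, rest push out)
#2 stroke→J1  (J1 flow already set via bond 5)
#1 stroke→J2  (1-jn J2 has f-setter on 0)
#4 stroke→J3  (J3 needs exactly one e-in)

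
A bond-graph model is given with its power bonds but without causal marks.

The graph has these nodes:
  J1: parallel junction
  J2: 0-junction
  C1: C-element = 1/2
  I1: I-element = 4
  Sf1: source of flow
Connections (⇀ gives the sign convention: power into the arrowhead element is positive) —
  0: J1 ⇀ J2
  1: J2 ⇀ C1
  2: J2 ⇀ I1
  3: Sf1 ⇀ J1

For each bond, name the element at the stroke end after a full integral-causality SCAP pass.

β3 stroke at Sf1  (Sf1 fixes flow; stroke at Sf1)
β0 stroke at J1  (closing 0-jn rule on J1)
β1 stroke at J2  (C1 integral (e out))
β2 stroke at I1  (common-e at J2 fixed by 1)

b0 →J1
b1 →J2
b2 →I1
b3 →Sf1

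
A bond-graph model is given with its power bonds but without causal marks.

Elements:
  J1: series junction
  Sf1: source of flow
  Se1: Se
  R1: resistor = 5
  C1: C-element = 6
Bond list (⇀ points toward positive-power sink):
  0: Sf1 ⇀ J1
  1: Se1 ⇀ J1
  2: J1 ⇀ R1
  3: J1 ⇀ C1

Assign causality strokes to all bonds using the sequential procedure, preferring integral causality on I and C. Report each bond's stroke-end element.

#0 →Sf1  (Sf1: flow source, stroke at near end)
#1 →J1  (Se1: effort source, stroke at far end)
#2 →J1  (1-jn J1 has f-setter on 0)
#3 →J1  (1-jn J1 has f-setter on 0)

β0 →Sf1
β1 →J1
β2 →J1
β3 →J1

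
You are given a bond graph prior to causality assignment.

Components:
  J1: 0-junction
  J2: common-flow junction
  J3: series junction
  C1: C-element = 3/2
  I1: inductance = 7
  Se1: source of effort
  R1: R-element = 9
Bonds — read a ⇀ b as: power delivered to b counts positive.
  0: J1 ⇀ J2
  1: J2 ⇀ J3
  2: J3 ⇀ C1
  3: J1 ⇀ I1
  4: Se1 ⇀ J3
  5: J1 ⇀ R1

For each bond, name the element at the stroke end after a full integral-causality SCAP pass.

bond 0 stroke at J1
bond 1 stroke at J2
bond 2 stroke at J3
bond 3 stroke at I1
bond 4 stroke at J3
bond 5 stroke at R1

bond 4 stroke→J3  (Se1 fixes effort; stroke away)
bond 2 stroke→J3  (prefer integral on C1)
bond 1 stroke→J2  (J3 needs exactly one f-in)
bond 0 stroke→J1  (closing 1-jn rule on J2)
bond 3 stroke→I1  (common-e at J1 fixed by 0)
bond 5 stroke→R1  (0-jn J1 has e-setter on 0)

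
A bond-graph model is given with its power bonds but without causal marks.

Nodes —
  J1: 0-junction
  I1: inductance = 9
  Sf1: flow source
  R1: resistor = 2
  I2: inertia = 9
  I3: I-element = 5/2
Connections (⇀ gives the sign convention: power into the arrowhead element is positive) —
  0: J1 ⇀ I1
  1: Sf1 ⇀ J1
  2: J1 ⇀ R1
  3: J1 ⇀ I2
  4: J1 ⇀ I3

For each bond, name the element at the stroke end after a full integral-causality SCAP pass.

bond 1 stroke→Sf1  (Sf1: flow source, stroke at near end)
bond 0 stroke→I1  (I1 integral (f out))
bond 3 stroke→I2  (prefer integral on I2)
bond 4 stroke→I3  (I3 integral (f out))
bond 2 stroke→J1  (J1: last free bond brings effort in)

b0 →I1
b1 →Sf1
b2 →J1
b3 →I2
b4 →I3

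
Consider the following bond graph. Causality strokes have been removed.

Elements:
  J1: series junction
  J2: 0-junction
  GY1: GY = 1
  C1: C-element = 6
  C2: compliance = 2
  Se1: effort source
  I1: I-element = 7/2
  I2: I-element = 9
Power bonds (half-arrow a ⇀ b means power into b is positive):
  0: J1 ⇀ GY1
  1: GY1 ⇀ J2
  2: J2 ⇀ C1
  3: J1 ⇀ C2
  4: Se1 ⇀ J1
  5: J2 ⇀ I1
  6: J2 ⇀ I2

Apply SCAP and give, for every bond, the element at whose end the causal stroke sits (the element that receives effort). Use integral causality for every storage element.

β0 stroke→GY1
β1 stroke→GY1
β2 stroke→J2
β3 stroke→J1
β4 stroke→J1
β5 stroke→I1
β6 stroke→I2

bond 4 stroke at J1  (Se1: effort source, stroke at far end)
bond 2 stroke at J2  (prefer integral on C1)
bond 1 stroke at GY1  (0-jn J2 has e-setter on 2)
bond 5 stroke at I1  (J2: bond 2 brought effort, rest push out)
bond 6 stroke at I2  (0-jn J2 has e-setter on 2)
bond 0 stroke at GY1  (GY1: gyrator matches bond 1)
bond 3 stroke at J1  (J1 flow already set via bond 0)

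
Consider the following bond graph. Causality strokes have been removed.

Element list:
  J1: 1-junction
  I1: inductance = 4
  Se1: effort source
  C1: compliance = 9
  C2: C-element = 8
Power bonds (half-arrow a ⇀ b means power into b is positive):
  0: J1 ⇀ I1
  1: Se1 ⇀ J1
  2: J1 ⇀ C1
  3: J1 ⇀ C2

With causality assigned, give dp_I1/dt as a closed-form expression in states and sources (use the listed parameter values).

bond 1 stroke at J1  (Se1 (Se) sets effort on bond)
bond 0 stroke at I1  (I1: I, integral causality)
bond 2 stroke at J1  (1-jn J1 has f-setter on 0)
bond 3 stroke at J1  (J1 flow already set via bond 0)

dp_I1/dt = E_Se1 - q_C1/9 - q_C2/8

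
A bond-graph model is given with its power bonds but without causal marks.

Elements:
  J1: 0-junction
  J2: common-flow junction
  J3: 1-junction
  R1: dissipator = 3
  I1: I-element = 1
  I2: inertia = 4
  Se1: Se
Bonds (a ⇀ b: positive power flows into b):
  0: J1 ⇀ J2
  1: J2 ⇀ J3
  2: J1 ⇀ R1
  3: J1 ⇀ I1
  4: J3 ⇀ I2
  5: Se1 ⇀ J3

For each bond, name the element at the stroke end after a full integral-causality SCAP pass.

β0 →J2
β1 →J3
β2 →J1
β3 →I1
β4 →I2
β5 →J3

bond 5 stroke at J3  (Se1 (Se) sets effort on bond)
bond 3 stroke at I1  (I1 outputs flow p/I1)
bond 4 stroke at I2  (prefer integral on I2)
bond 1 stroke at J3  (J3: bond 4 brought flow, rest push out)
bond 0 stroke at J2  (1-jn J2 has f-setter on 1)
bond 2 stroke at J1  (J1: last free bond brings effort in)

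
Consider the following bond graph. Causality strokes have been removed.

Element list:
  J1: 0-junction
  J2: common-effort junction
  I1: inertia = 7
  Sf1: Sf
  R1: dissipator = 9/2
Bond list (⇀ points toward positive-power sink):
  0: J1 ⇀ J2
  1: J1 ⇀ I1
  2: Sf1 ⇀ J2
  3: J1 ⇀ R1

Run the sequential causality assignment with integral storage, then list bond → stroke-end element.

#2 stroke at Sf1  (Sf1: flow source, stroke at near end)
#0 stroke at J2  (J2: last free bond brings effort in)
#1 stroke at I1  (I1: I, integral causality)
#3 stroke at J1  (closing 0-jn rule on J1)

β0 |J2
β1 |I1
β2 |Sf1
β3 |J1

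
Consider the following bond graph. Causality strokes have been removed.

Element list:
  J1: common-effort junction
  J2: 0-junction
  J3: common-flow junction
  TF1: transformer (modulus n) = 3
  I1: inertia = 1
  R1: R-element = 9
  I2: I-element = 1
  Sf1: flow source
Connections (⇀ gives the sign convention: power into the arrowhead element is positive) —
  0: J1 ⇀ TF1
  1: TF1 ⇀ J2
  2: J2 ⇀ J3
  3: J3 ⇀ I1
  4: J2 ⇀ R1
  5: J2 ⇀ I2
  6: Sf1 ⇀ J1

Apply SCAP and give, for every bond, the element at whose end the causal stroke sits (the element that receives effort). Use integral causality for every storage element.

b0 stroke→J1
b1 stroke→TF1
b2 stroke→J3
b3 stroke→I1
b4 stroke→J2
b5 stroke→I2
b6 stroke→Sf1

β6 →Sf1  (source Sf1 imposes f)
β0 →J1  (J1 needs exactly one e-in)
β1 →TF1  (through TF1, causality passes straight; one stroke at TF1)
β3 →I1  (I1 outputs flow p/I1)
β2 →J3  (common-f at J3 fixed by 3)
β5 →I2  (I2: I, integral causality)
β4 →J2  (J2 needs exactly one e-in)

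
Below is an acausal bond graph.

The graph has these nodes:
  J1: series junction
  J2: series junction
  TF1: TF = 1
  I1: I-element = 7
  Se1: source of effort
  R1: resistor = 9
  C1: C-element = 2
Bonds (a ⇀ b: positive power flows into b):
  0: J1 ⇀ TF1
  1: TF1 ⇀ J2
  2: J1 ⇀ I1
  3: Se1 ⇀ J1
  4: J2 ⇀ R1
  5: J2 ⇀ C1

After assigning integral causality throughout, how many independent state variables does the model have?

2  (C1, I1 all integral)

bond 3 |J1  (Se1 (Se) sets effort on bond)
bond 2 |I1  (I1: I, integral causality)
bond 0 |J1  (J1: bond 2 brought flow, rest push out)
bond 1 |TF1  (TF TF1: opposite of bond 0)
bond 4 |J2  (common-f at J2 fixed by 1)
bond 5 |J2  (J2 flow already set via bond 1)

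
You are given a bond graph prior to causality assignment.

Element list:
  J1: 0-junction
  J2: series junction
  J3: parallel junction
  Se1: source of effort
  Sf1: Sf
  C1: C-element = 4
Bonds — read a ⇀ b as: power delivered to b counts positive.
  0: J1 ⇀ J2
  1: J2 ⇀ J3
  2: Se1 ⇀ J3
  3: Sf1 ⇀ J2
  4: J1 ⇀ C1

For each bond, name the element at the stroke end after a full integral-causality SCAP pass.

b0 |J2
b1 |J2
b2 |J3
b3 |Sf1
b4 |J1

b2 stroke→J3  (Se1 fixes effort; stroke away)
b3 stroke→Sf1  (source Sf1 imposes f)
b0 stroke→J2  (J2: bond 3 brought flow, rest push out)
b1 stroke→J2  (common-f at J2 fixed by 3)
b4 stroke→J1  (J1 needs exactly one e-in)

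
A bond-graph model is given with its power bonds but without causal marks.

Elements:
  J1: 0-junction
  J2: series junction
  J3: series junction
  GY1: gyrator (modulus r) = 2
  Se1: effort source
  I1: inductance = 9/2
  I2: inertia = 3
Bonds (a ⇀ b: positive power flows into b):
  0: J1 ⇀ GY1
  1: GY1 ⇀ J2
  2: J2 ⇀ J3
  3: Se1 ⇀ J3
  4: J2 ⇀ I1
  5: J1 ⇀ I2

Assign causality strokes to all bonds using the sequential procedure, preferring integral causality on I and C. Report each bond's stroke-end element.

#0 stroke→J1
#1 stroke→J2
#2 stroke→J2
#3 stroke→J3
#4 stroke→I1
#5 stroke→I2

b3 stroke at J3  (Se1 (Se) sets effort on bond)
b2 stroke at J2  (only one flow-in slot at J3)
b4 stroke at I1  (I1 integral (f out))
b1 stroke at J2  (J2: bond 4 brought flow, rest push out)
b0 stroke at J1  (through GY1, causality inverts; strokes same side of GY1)
b5 stroke at I2  (J1: bond 0 brought effort, rest push out)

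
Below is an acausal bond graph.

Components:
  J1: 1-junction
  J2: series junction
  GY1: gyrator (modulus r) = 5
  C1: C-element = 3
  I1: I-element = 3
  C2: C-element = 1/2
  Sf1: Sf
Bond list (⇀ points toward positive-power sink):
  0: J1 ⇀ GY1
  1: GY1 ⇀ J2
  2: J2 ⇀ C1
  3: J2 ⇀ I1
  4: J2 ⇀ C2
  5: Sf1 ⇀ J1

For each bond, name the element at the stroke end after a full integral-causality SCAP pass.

β5 stroke→Sf1  (Sf1 (Sf) sets flow on bond)
β0 stroke→J1  (common-f at J1 fixed by 5)
β1 stroke→J2  (GY1: gyrator matches bond 0)
β2 stroke→J2  (C1: C, integral causality)
β3 stroke→I1  (I1 outputs flow p/I1)
β4 stroke→J2  (J2 flow already set via bond 3)

#0 stroke at J1
#1 stroke at J2
#2 stroke at J2
#3 stroke at I1
#4 stroke at J2
#5 stroke at Sf1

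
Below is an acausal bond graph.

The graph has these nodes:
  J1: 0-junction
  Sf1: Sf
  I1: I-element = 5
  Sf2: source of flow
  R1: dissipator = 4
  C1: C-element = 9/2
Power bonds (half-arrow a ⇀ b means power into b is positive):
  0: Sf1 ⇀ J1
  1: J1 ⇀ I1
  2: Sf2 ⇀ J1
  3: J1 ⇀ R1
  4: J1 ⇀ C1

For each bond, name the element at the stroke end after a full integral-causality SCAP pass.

β0 |Sf1  (Sf1: flow source, stroke at near end)
β2 |Sf2  (Sf2 fixes flow; stroke at Sf2)
β1 |I1  (I1: I, integral causality)
β4 |J1  (C1 integral (e out))
β3 |R1  (0-jn J1 has e-setter on 4)

β0 |Sf1
β1 |I1
β2 |Sf2
β3 |R1
β4 |J1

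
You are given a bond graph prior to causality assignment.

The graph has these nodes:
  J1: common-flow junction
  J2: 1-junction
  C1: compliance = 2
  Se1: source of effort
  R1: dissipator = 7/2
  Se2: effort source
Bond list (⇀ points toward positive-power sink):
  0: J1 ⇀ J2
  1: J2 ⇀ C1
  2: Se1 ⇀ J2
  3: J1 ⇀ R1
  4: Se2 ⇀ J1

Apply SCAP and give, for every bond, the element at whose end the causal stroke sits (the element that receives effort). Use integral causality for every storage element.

bond 2 →J2  (source Se1 imposes e)
bond 4 →J1  (source Se2 imposes e)
bond 1 →J2  (C1: C, integral causality)
bond 0 →J1  (only one flow-in slot at J2)
bond 3 →R1  (J1 needs exactly one f-in)

b0 →J1
b1 →J2
b2 →J2
b3 →R1
b4 →J1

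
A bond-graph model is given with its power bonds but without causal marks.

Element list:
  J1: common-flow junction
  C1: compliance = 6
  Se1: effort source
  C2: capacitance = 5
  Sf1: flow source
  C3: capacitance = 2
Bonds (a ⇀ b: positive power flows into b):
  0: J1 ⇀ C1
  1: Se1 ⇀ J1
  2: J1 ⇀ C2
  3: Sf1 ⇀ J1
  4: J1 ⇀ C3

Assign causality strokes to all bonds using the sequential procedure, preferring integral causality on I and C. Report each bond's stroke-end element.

b1 →J1  (Se1: effort source, stroke at far end)
b3 →Sf1  (Sf1 fixes flow; stroke at Sf1)
b0 →J1  (common-f at J1 fixed by 3)
b2 →J1  (1-jn J1 has f-setter on 3)
b4 →J1  (1-jn J1 has f-setter on 3)

bond 0 stroke at J1
bond 1 stroke at J1
bond 2 stroke at J1
bond 3 stroke at Sf1
bond 4 stroke at J1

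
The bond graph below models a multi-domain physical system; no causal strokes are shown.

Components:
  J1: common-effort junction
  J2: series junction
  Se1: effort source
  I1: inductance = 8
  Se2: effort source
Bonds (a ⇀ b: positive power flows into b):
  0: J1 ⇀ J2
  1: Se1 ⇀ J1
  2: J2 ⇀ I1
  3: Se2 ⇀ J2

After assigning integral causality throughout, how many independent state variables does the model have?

#1 |J1  (source Se1 imposes e)
#3 |J2  (Se2 fixes effort; stroke away)
#0 |J2  (common-e at J1 fixed by 1)
#2 |I1  (closing 1-jn rule on J2)

1  (I1 all integral)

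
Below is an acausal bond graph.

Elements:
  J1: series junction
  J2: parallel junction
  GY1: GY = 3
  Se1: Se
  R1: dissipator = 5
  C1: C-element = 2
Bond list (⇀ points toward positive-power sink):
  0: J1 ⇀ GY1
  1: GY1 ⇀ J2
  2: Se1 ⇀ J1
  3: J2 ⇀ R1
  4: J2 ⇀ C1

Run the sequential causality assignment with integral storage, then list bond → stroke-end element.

#2 |J1  (Se1 (Se) sets effort on bond)
#0 |GY1  (J1 needs exactly one f-in)
#1 |GY1  (through GY1, causality inverts; strokes same side of GY1)
#4 |J2  (C1 outputs effort q/C1)
#3 |R1  (J2 effort already set via bond 4)

b0 stroke at GY1
b1 stroke at GY1
b2 stroke at J1
b3 stroke at R1
b4 stroke at J2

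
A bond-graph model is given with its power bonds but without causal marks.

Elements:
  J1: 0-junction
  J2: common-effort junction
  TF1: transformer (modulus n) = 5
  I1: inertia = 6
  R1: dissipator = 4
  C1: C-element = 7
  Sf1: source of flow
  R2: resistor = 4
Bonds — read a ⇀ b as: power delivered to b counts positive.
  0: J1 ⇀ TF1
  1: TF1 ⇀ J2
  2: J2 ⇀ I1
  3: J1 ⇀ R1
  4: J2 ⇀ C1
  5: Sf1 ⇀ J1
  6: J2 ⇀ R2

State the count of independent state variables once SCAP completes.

#5 stroke→Sf1  (Sf1 (Sf) sets flow on bond)
#2 stroke→I1  (I1: I, integral causality)
#4 stroke→J2  (C1 outputs effort q/C1)
#1 stroke→TF1  (J2 effort already set via bond 4)
#6 stroke→R2  (J2 effort already set via bond 4)
#0 stroke→J1  (TF1: transformer flips bond 1)
#3 stroke→R1  (J1 effort already set via bond 0)

2  (C1, I1 all integral)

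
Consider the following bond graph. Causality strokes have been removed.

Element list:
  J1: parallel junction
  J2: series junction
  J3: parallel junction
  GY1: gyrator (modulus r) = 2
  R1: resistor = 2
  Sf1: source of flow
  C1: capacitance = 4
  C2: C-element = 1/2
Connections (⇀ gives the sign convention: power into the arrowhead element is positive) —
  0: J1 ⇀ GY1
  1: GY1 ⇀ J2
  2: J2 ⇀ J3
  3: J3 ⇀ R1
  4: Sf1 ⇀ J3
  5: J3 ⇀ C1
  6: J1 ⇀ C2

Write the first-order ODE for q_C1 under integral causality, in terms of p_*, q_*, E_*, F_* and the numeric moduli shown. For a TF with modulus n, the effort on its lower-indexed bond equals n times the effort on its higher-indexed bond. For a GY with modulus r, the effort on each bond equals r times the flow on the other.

dq_C1/dt = F_Sf1 - q_C1/8 + q_C2

bond 4 stroke→Sf1  (Sf1 fixes flow; stroke at Sf1)
bond 5 stroke→J3  (C1 outputs effort q/C1)
bond 2 stroke→J2  (J3 effort already set via bond 5)
bond 3 stroke→R1  (J3: bond 5 brought effort, rest push out)
bond 1 stroke→GY1  (J2: last free bond brings flow in)
bond 0 stroke→GY1  (GY1 both-in/both-out from 1)
bond 6 stroke→J1  (J1: last free bond brings effort in)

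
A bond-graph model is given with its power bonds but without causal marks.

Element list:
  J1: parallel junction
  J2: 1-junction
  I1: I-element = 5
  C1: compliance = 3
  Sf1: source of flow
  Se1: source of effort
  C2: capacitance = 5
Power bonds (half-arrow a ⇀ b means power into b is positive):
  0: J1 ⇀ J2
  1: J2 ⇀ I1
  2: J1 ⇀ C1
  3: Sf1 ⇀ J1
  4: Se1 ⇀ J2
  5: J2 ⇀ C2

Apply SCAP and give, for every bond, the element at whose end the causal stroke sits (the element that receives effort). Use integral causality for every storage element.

bond 0 →J2
bond 1 →I1
bond 2 →J1
bond 3 →Sf1
bond 4 →J2
bond 5 →J2

b3 |Sf1  (Sf1: flow source, stroke at near end)
b4 |J2  (Se1: effort source, stroke at far end)
b1 |I1  (I1: I, integral causality)
b0 |J2  (J2 flow already set via bond 1)
b5 |J2  (J2 flow already set via bond 1)
b2 |J1  (J1 needs exactly one e-in)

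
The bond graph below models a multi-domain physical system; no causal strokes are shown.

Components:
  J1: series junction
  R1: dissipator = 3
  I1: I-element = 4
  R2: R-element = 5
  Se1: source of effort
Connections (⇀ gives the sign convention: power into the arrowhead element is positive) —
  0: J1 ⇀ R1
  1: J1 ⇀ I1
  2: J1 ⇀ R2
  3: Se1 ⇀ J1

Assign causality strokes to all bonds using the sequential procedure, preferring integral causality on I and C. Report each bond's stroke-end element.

#3 stroke→J1  (Se1 (Se) sets effort on bond)
#1 stroke→I1  (prefer integral on I1)
#0 stroke→J1  (1-jn J1 has f-setter on 1)
#2 stroke→J1  (J1: bond 1 brought flow, rest push out)

bond 0 stroke→J1
bond 1 stroke→I1
bond 2 stroke→J1
bond 3 stroke→J1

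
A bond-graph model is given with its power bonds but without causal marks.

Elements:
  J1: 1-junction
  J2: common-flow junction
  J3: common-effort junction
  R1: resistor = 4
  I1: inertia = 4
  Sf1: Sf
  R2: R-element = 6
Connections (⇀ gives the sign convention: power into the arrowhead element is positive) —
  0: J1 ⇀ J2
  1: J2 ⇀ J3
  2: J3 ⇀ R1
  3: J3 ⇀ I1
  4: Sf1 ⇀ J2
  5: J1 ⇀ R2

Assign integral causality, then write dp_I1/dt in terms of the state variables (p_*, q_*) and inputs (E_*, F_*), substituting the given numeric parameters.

β4 stroke at Sf1  (Sf1 (Sf) sets flow on bond)
β0 stroke at J2  (J2: bond 4 brought flow, rest push out)
β1 stroke at J2  (common-f at J2 fixed by 4)
β5 stroke at J1  (1-jn J1 has f-setter on 0)
β3 stroke at I1  (I1: I, integral causality)
β2 stroke at J3  (closing 0-jn rule on J3)

dp_I1/dt = 4*F_Sf1 - p_I1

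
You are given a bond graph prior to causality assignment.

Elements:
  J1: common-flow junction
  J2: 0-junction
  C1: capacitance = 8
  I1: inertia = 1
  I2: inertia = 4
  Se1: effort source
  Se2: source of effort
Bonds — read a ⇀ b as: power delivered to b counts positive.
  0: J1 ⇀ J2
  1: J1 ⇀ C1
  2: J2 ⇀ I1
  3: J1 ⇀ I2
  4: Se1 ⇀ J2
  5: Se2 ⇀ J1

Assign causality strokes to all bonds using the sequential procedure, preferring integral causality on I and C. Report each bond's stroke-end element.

β4 stroke at J2  (source Se1 imposes e)
β5 stroke at J1  (Se2 fixes effort; stroke away)
β0 stroke at J1  (J2 effort already set via bond 4)
β2 stroke at I1  (J2: bond 4 brought effort, rest push out)
β1 stroke at J1  (prefer integral on C1)
β3 stroke at I2  (J1 needs exactly one f-in)

bond 0 stroke at J1
bond 1 stroke at J1
bond 2 stroke at I1
bond 3 stroke at I2
bond 4 stroke at J2
bond 5 stroke at J1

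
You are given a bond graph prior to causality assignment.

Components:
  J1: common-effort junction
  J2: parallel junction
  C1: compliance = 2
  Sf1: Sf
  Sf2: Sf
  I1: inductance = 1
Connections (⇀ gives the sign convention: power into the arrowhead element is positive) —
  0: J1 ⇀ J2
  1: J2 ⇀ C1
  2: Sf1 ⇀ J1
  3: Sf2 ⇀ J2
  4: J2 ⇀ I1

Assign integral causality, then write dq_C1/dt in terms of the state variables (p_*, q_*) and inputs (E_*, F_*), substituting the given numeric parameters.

dq_C1/dt = F_Sf1 + F_Sf2 - p_I1

b2 |Sf1  (source Sf1 imposes f)
b3 |Sf2  (Sf2 fixes flow; stroke at Sf2)
b0 |J1  (J1 needs exactly one e-in)
b1 |J2  (C1 integral (e out))
b4 |I1  (J2 effort already set via bond 1)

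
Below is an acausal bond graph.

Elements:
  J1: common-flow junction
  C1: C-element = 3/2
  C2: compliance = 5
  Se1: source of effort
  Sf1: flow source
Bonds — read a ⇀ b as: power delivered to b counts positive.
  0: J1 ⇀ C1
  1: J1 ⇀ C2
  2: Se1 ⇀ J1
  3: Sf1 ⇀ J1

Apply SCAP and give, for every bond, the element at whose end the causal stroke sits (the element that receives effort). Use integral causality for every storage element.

b2 stroke at J1  (Se1 (Se) sets effort on bond)
b3 stroke at Sf1  (Sf1: flow source, stroke at near end)
b0 stroke at J1  (1-jn J1 has f-setter on 3)
b1 stroke at J1  (J1: bond 3 brought flow, rest push out)

bond 0 |J1
bond 1 |J1
bond 2 |J1
bond 3 |Sf1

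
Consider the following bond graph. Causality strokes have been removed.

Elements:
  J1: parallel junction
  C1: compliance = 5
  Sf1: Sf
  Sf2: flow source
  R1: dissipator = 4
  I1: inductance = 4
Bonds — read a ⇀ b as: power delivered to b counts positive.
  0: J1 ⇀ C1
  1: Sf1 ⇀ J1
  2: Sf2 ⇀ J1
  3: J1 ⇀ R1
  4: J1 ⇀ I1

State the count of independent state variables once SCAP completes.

2  (C1, I1 all integral)

b1 stroke at Sf1  (Sf1 fixes flow; stroke at Sf1)
b2 stroke at Sf2  (Sf2 (Sf) sets flow on bond)
b0 stroke at J1  (C1 outputs effort q/C1)
b3 stroke at R1  (J1: bond 0 brought effort, rest push out)
b4 stroke at I1  (J1: bond 0 brought effort, rest push out)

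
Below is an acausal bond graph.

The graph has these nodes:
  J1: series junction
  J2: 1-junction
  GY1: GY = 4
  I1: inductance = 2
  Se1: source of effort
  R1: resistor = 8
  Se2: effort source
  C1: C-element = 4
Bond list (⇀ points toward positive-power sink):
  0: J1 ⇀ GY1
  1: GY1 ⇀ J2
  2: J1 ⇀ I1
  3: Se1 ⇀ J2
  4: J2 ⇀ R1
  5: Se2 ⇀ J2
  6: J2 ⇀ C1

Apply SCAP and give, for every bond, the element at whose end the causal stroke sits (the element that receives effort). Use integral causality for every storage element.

b0 stroke→J1
b1 stroke→J2
b2 stroke→I1
b3 stroke→J2
b4 stroke→R1
b5 stroke→J2
b6 stroke→J2

bond 3 stroke at J2  (source Se1 imposes e)
bond 5 stroke at J2  (Se2 (Se) sets effort on bond)
bond 2 stroke at I1  (prefer integral on I1)
bond 0 stroke at J1  (J1: bond 2 brought flow, rest push out)
bond 1 stroke at J2  (GY GY1: same side as bond 0)
bond 6 stroke at J2  (C1 outputs effort q/C1)
bond 4 stroke at R1  (J2: last free bond brings flow in)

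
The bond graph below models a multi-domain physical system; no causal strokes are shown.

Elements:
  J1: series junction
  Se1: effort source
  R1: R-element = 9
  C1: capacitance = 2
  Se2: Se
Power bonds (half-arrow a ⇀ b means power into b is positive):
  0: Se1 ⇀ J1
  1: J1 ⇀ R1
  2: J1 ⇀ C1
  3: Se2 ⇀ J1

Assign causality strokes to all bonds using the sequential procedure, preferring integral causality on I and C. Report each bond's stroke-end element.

β0 →J1
β1 →R1
β2 →J1
β3 →J1

bond 0 |J1  (Se1: effort source, stroke at far end)
bond 3 |J1  (Se2 fixes effort; stroke away)
bond 2 |J1  (C1 outputs effort q/C1)
bond 1 |R1  (J1: last free bond brings flow in)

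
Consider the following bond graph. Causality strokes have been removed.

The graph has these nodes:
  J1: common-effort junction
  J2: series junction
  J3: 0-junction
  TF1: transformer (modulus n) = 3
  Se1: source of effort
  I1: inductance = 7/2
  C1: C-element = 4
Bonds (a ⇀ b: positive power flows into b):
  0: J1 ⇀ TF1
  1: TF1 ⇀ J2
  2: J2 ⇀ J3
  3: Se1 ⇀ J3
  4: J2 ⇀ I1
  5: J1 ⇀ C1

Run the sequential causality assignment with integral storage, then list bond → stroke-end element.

#3 stroke→J3  (source Se1 imposes e)
#2 stroke→J2  (0-jn J3 has e-setter on 3)
#4 stroke→I1  (I1: I, integral causality)
#1 stroke→J2  (common-f at J2 fixed by 4)
#0 stroke→TF1  (TF TF1: opposite of bond 1)
#5 stroke→J1  (only one effort-in slot at J1)

#0 |TF1
#1 |J2
#2 |J2
#3 |J3
#4 |I1
#5 |J1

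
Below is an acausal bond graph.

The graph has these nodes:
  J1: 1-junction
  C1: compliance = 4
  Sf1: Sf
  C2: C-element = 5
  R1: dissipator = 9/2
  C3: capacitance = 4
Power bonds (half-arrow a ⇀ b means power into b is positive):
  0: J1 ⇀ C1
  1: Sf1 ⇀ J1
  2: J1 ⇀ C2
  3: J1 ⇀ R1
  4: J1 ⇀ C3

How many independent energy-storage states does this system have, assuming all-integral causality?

bond 1 |Sf1  (source Sf1 imposes f)
bond 0 |J1  (J1: bond 1 brought flow, rest push out)
bond 2 |J1  (1-jn J1 has f-setter on 1)
bond 3 |J1  (common-f at J1 fixed by 1)
bond 4 |J1  (J1: bond 1 brought flow, rest push out)

3  (C1, C2, C3 all integral)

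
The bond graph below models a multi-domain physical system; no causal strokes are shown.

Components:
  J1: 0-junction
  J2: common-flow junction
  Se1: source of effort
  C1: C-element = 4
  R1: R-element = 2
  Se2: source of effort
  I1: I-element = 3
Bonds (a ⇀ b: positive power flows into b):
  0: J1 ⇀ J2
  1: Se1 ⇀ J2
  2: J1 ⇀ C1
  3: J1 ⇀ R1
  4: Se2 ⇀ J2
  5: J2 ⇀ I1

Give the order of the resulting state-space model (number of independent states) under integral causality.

bond 1 |J2  (source Se1 imposes e)
bond 4 |J2  (Se2 (Se) sets effort on bond)
bond 2 |J1  (C1: C, integral causality)
bond 0 |J2  (J1 effort already set via bond 2)
bond 3 |R1  (common-e at J1 fixed by 2)
bond 5 |I1  (J2: last free bond brings flow in)

2  (C1, I1 all integral)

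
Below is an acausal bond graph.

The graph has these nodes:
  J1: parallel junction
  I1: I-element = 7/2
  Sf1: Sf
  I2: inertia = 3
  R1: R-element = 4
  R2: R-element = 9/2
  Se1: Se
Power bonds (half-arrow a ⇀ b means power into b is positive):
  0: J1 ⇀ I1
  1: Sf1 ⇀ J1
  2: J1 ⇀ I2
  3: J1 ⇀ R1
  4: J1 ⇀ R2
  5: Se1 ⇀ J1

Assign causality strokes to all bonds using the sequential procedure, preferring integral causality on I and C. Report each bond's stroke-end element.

#0 stroke→I1
#1 stroke→Sf1
#2 stroke→I2
#3 stroke→R1
#4 stroke→R2
#5 stroke→J1

bond 1 stroke at Sf1  (Sf1 (Sf) sets flow on bond)
bond 5 stroke at J1  (source Se1 imposes e)
bond 0 stroke at I1  (J1 effort already set via bond 5)
bond 2 stroke at I2  (common-e at J1 fixed by 5)
bond 3 stroke at R1  (J1 effort already set via bond 5)
bond 4 stroke at R2  (0-jn J1 has e-setter on 5)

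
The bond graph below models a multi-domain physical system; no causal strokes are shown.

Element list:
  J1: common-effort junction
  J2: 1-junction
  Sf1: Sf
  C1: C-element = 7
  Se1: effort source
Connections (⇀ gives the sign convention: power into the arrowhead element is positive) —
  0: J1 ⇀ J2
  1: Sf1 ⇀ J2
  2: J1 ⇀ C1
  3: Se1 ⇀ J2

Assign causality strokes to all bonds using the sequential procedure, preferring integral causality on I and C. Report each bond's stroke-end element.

β0 stroke→J2
β1 stroke→Sf1
β2 stroke→J1
β3 stroke→J2

β1 stroke→Sf1  (source Sf1 imposes f)
β3 stroke→J2  (source Se1 imposes e)
β0 stroke→J2  (1-jn J2 has f-setter on 1)
β2 stroke→J1  (J1: last free bond brings effort in)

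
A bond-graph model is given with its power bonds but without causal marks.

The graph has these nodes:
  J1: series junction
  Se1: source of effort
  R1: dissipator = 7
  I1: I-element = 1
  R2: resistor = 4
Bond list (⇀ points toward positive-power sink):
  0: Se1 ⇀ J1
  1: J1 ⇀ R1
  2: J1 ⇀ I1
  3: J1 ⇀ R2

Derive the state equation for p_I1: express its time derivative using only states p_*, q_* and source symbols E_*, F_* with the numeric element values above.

dp_I1/dt = E_Se1 - 11*p_I1

#0 stroke at J1  (Se1 (Se) sets effort on bond)
#2 stroke at I1  (I1: I, integral causality)
#1 stroke at J1  (common-f at J1 fixed by 2)
#3 stroke at J1  (common-f at J1 fixed by 2)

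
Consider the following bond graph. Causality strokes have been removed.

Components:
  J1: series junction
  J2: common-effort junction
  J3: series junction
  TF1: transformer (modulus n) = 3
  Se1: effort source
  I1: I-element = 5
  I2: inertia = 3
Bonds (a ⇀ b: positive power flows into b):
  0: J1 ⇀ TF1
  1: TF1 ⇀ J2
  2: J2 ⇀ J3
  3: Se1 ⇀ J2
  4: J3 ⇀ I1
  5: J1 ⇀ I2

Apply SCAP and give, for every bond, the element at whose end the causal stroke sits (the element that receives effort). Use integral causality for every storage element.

b0 |J1
b1 |TF1
b2 |J3
b3 |J2
b4 |I1
b5 |I2

bond 3 →J2  (Se1 (Se) sets effort on bond)
bond 1 →TF1  (0-jn J2 has e-setter on 3)
bond 2 →J3  (J2: bond 3 brought effort, rest push out)
bond 4 →I1  (J3 needs exactly one f-in)
bond 0 →J1  (TF1 one-in-one-out from 1)
bond 5 →I2  (J1 needs exactly one f-in)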